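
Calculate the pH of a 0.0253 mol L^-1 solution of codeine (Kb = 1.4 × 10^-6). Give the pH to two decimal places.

pH = 10.27

C18H21NO3 + H2O ⇌ C18H22NO3+ + OH-
From the ICE table, Kb = x²/(0.0253 − x) = 1.4 × 10^-6.
Neglecting x in the denominator: x = √(1.4 × 10^-6 × 0.0253) = 1.88 × 10^-4 M
pOH = 3.73, so pH = 14.00 − pOH = 10.27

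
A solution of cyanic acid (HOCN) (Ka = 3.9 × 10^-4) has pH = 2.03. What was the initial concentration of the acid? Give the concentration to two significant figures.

[H+] = 10^(-2.03) = 9.33 × 10^-3 M = x
Ka = x²/(C₀ − x) ⇒ C₀ = x + x²/Ka
C₀ = 9.33 × 10^-3 + (9.33 × 10^-3)²/(3.9 × 10^-4) = 2.33 × 10^-1 M

C₀ = 2.3 × 10^-1 M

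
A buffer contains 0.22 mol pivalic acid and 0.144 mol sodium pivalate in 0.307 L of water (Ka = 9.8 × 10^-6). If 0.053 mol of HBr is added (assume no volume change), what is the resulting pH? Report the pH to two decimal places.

pH = 4.53

Added H+ converts (CH3)3CCOO- to (CH3)3CCOOH: (CH3)3CCOOH → 0.273 mol, (CH3)3CCOO- → 0.091 mol.
pKa = −log(9.8 × 10^-6) = 5.009
Henderson–Hasselbalch with mole ratio 0.091/0.273: pH = 5.009 + (-0.477)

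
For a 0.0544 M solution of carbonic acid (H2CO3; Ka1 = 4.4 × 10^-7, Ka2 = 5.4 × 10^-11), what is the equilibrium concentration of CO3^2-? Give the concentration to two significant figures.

5.4 × 10^-11 M

First ionization gives [H+] ≈ [HCO3-] = 1.55 × 10^-4 M.
Second step: Ka2 = [H+][CO3^2-]/[HCO3-] ≈ [CO3^2-] (since [H+] ≈ [HCO3-]).
So [CO3^2-] ≈ Ka2.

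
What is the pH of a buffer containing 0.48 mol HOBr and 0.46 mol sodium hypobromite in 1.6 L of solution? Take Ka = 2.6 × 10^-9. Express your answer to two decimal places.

pH = 8.57

pKa = −log(2.6 × 10^-9) = 8.585
Henderson–Hasselbalch: pH = pKa + log([OBr-]/[HOBr]) = 8.585 + log(0.46/0.48)
pH = 8.585 + (-0.018) = 8.57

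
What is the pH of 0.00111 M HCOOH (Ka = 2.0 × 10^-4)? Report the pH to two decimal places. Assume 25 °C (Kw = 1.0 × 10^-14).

pH = 3.42

HCOOH ⇌ HCOO- + H+
From the ICE table, Ka = x²/(0.00111 − x) = 2.0 × 10^-4.
x is not negligible relative to C₀; solve x² + 0.0002·x − 2.22e-07 = 0.
x = [−0.0002 + √(0.0002² + 8.88e-07)]/2 = 3.82 × 10^-4 M
pH = −log[H+] = −log(3.82 × 10^-4) = 3.42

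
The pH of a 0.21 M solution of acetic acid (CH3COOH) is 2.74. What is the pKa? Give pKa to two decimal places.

[H+] = 10^(-2.74) = 1.82 × 10^-3 M
At equilibrium [HA] = 0.21 − 1.82 × 10^-3 = 2.08 × 10^-1 M
Ka = [H+][A-]/[HA] = (1.82 × 10^-3)² / 2.08 × 10^-1 = 1.59 × 10^-5
pKa = -log(1.59 × 10^-5) = 4.80

pKa = 4.80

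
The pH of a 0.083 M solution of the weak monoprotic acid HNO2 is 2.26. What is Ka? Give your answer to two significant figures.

Ka = 3.9 × 10^-4

[H+] = 10^(-2.26) = 5.50 × 10^-3 M
At equilibrium [HA] = 0.083 − 5.50 × 10^-3 = 7.75 × 10^-2 M
Ka = [H+][A-]/[HA] = (5.50 × 10^-3)² / 7.75 × 10^-2 = 3.9 × 10^-4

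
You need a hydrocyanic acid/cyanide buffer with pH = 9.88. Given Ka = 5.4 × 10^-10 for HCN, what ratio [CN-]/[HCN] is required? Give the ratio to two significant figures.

pKa = -log(5.4 × 10^-10) = 9.268
pH = pKa + log(r) ⇒ log(r) = 9.88 − 9.268 = +0.612
r = [CN-]/[HCN] = 10^(+0.612) = 4.09

ratio = 4.1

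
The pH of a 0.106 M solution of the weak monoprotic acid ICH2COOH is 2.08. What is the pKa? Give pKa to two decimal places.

[H+] = 10^(-2.08) = 8.32 × 10^-3 M
At equilibrium [HA] = 0.106 − 8.32 × 10^-3 = 9.77 × 10^-2 M
Ka = [H+][A-]/[HA] = (8.32 × 10^-3)² / 9.77 × 10^-2 = 7.09 × 10^-4
pKa = -log(7.09 × 10^-4) = 3.15

pKa = 3.15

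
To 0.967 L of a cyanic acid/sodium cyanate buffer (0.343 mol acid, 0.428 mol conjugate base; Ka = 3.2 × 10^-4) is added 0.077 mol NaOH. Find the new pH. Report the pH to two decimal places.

pH = 3.77

After neutralization: n(HOCN) = 0.266 mol, n(OCN-) = 0.505 mol.
pKa = −log(3.2 × 10^-4) = 3.495
pH = pKa + log(n_OCN-/n_HOCN) = 3.495 + log(0.505/0.266) = 3.495 + (+0.278)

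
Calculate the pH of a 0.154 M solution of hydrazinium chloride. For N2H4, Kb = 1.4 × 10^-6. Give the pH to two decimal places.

N2H5+ is the conjugate acid of the weak base N2H4.
Ka = Kw/Kb = 1.0×10^-14 / 1.4 × 10^-6 = 7.14 × 10^-9
Ka = [H+]²/(0.154 − [H+]) = 7.14 × 10^-9
Neglecting [H+] in the denominator: [H+] = √(7.14 × 10^-9 × 0.154) = 3.32 × 10^-5 M
pH = −log(3.32 × 10^-5) = 4.48

pH = 4.48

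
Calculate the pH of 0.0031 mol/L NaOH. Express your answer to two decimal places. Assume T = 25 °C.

pH = 11.49

NaOH is a strong base; [OH-] = 0.0031 M.
pOH = -log(0.0031) = 2.51
pH = 14.00 - 2.51 = 11.49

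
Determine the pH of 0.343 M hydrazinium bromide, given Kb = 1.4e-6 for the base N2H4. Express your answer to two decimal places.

pH = 4.31

N2H5+ is the conjugate acid of the weak base N2H4.
Ka = Kw/Kb = 1.0×10^-14 / 1.4 × 10^-6 = 7.14 × 10^-9
From the ICE table, Ka = x²/(0.343 − x) = 7.14 × 10^-9.
Neglecting x in the denominator: x = √(7.14 × 10^-9 × 0.343) = 4.95 × 10^-5 M
Check: 0.014% ionized — well under 5%, approximation valid.
pH = −log[H+] = −log(4.95 × 10^-5) = 4.31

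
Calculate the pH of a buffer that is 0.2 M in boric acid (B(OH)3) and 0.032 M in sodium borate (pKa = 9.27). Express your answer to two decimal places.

pH = 8.47

Henderson–Hasselbalch: pH = pKa + log([B(OH)4-]/[B(OH)3]) = 9.27 + log(0.032/0.2)
pH = 9.27 + (-0.796) = 8.47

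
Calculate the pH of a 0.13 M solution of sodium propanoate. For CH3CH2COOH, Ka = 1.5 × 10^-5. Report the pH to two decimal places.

CH3CH2COO- is the conjugate base of the weak acid CH3CH2COOH.
Kb = Kw/Ka = 1.0×10^-14 / 1.5 × 10^-5 = 6.67 × 10^-10
From the ICE table, Kb = [OH-]²/(0.13 − [OH-]) = 6.67 × 10^-10.
Since Kb ≪ C₀, [OH-] ≈ √(Kb·C₀) = 9.31 × 10^-6 M.
pOH = 5.03, so pH = 14.00 − pOH = 8.97

pH = 8.97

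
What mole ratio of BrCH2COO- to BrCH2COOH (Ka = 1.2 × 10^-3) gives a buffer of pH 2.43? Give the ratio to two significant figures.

ratio = 0.32

pKa = -log(1.2 × 10^-3) = 2.921
pH = pKa + log(r) ⇒ log(r) = 2.43 − 2.921 = -0.491
r = [BrCH2COO-]/[BrCH2COOH] = 10^(-0.491) = 0.323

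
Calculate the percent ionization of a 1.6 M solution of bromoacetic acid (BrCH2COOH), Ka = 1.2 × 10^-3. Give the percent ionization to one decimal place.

2.7%

BrCH2COOH ⇌ BrCH2COO- + H+; let x = [H+] at equilibrium.
x ≈ √(Ka·C₀) = √(1.2 × 10^-3 × 1.6) = 4.38 × 10^-2 M
Fraction ionized = 4.38 × 10^-2 / 1.6 = 0.0274 → 2.7%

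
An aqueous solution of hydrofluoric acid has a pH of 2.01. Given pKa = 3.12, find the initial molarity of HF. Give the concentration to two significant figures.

[H+] = 10^(-2.01) = 9.77 × 10^-3 M = x
Ka = 10^(−3.12) = 7.59 × 10^-4
Ka = x²/(C₀ − x) ⇒ C₀ = x + x²/Ka
C₀ = 9.77 × 10^-3 + (9.77 × 10^-3)²/(7.59 × 10^-4) = 1.36 × 10^-1 M

C₀ = 1.4 × 10^-1 M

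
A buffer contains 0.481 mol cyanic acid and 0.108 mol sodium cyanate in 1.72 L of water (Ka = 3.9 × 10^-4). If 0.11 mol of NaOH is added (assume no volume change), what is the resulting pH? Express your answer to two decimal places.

pH = 3.18

After neutralization: n(HOCN) = 0.371 mol, n(OCN-) = 0.218 mol.
pKa = −log(3.9 × 10^-4) = 3.409
pH = pKa + log(n_OCN-/n_HOCN) = 3.409 + log(0.218/0.371) = 3.409 + (-0.231)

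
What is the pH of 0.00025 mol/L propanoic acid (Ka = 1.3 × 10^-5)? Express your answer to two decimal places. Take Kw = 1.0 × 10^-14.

pH = 4.29

CH3CH2COOH ⇌ CH3CH2COO- + H+
Let x = [H+] at equilibrium. Ka = x²/(0.00025 − x).
x is not negligible relative to C₀; solve x² + 1.3e-05·x − 3.25e-09 = 0.
x = [−1.3e-05 + √(1.3e-05² + 1.3e-08)]/2 = 5.09 × 10^-5 M
pH = −log(5.09 × 10^-5) = 4.29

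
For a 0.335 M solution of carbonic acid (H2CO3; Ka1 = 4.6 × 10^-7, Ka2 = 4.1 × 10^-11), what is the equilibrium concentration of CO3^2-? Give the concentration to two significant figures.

4.1 × 10^-11 M

First ionization gives [H+] ≈ [HCO3-] = 3.93 × 10^-4 M.
Second step: Ka2 = [H+][CO3^2-]/[HCO3-] ≈ [CO3^2-] (since [H+] ≈ [HCO3-]).
So [CO3^2-] ≈ Ka2.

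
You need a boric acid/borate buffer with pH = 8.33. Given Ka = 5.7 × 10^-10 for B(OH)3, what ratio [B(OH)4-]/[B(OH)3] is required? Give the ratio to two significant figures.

pKa = -log(5.7 × 10^-10) = 9.244
pH = pKa + log(r) ⇒ log(r) = 8.33 − 9.244 = -0.914
r = [B(OH)4-]/[B(OH)3] = 10^(-0.914) = 0.122

ratio = 0.12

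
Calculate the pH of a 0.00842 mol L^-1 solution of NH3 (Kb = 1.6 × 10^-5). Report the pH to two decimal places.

NH3 + H2O ⇌ NH4+ + OH-
From the ICE table, Kb = [OH-]²/(0.00842 − [OH-]) = 1.6 × 10^-5.
Assume [OH-] ≪ 0.00842: [OH-] ≈ √(1.6 × 10^-5 × 0.00842) = 3.67 × 10^-4 M
pOH = −log(3.67 × 10^-4) = 3.44; pH = 14.00 − 3.44 = 10.56

pH = 10.56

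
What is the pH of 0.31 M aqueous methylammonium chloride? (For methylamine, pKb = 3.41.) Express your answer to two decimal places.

pH = 5.55

CH3NH3+ is the conjugate acid of the weak base CH3NH2.
Kb = 10^(−3.41) = 3.89 × 10^-4
Ka = Kw/Kb = 1.0×10^-14 / 3.89 × 10^-4 = 2.57 × 10^-11
Let x = [H+] at equilibrium. Ka = x²/(0.31 − x).
Assume x ≪ 0.31: x ≈ √(2.57 × 10^-11 × 0.31) = 2.82 × 10^-6 M
(x/C₀ = 0.00091% < 5%, so the approximation holds.)
pH = −log(2.82 × 10^-6) = 5.55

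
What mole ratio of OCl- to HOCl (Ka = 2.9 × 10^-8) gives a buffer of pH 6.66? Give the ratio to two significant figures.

ratio = 0.13

pKa = -log(2.9 × 10^-8) = 7.538
pH = pKa + log(r) ⇒ log(r) = 6.66 − 7.538 = -0.878
r = [OCl-]/[HOCl] = 10^(-0.878) = 0.132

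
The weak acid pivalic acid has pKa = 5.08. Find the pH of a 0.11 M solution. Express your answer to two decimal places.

(CH3)3CCOOH ⇌ (CH3)3CCOO- + H+
Ka = 10^(−5.08) = 8.32 × 10^-6
From the ICE table, Ka = [H+]²/(0.11 − [H+]) = 8.32 × 10^-6.
Assume [H+] ≪ 0.11: [H+] ≈ √(8.32 × 10^-6 × 0.11) = 9.57 × 10^-4 M
([H+]/C₀ = 0.87% < 5%, so the approximation holds.)
pH = −log[H+] = −log(9.57 × 10^-4) = 3.02

pH = 3.02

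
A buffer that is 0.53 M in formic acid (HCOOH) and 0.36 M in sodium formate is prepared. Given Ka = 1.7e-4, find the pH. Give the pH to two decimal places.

pKa = −log(1.7 × 10^-4) = 3.770
Using pH = pKa + log([base]/[acid]) with [base]/[acid] = 0.36/0.53:
pH = 3.770 + (-0.168) = 3.60

pH = 3.60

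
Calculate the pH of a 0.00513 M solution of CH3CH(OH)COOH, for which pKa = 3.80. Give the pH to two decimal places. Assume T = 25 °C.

pH = 3.08

CH3CH(OH)COOH ⇌ CH3CH(OH)COO- + H+
Ka = 10^(−3.80) = 1.58 × 10^-4
From the ICE table, Ka = [H+]²/(0.00513 − [H+]) = 1.58 × 10^-4.
[H+] is not negligible relative to C₀; solve [H+]² + 0.000158·[H+] − 8.11e-07 = 0.
[H+] = [−0.000158 + √(0.000158² + 3.24e-06)]/2 = 8.25 × 10^-4 M
pH = −log[H+] = −log(8.25 × 10^-4) = 3.08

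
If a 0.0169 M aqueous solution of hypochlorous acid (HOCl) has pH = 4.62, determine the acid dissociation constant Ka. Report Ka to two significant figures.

[H+] = 10^(-4.62) = 2.40 × 10^-5 M
At equilibrium [HA] = 0.0169 − 2.40 × 10^-5 = 1.69 × 10^-2 M
Ka = [H+][A-]/[HA] = (2.40 × 10^-5)² / 1.69 × 10^-2 = 3.4 × 10^-8

Ka = 3.4 × 10^-8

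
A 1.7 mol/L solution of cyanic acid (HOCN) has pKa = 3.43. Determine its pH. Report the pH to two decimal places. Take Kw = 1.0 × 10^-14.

pH = 1.60

HOCN ⇌ OCN- + H+
Ka = 10^(−3.43) = 3.72 × 10^-4
From the ICE table, Ka = [H+]²/(1.7 − [H+]) = 3.72 × 10^-4.
Since Ka ≪ C₀, [H+] ≈ √(Ka·C₀) = 2.51 × 10^-2 M.
pH = −log[H+] = −log(2.51 × 10^-2) = 1.60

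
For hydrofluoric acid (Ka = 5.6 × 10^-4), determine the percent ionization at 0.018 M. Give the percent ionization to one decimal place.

16.2%

HF ⇌ F- + H+; let x = [H+] at equilibrium.
Solve x² + 0.00056x − 1.01e-05 = 0 → x = 2.91 × 10^-3 M
% ionization = x/C₀ × 100% = 2.91 × 10^-3/0.018 × 100% = 16.2%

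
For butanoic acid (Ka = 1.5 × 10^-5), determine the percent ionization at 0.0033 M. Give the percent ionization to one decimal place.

CH3(CH2)2COOH ⇌ CH3(CH2)2COO- + H+; let x = [H+] at equilibrium.
Ka = x²/(C₀ − x); solving the quadratic gives x = 2.15 × 10^-4 M.
Fraction ionized = 2.15 × 10^-4 / 0.0033 = 0.0652 → 6.5%

6.5%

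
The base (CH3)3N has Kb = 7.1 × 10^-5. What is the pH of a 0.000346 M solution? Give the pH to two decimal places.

pH = 10.10

(CH3)3N + H2O ⇌ (CH3)3NH+ + OH-
From the ICE table, Kb = [OH-]²/(0.000346 − [OH-]) = 7.1 × 10^-5.
The 5% rule fails; solving [OH-]² + Kb·[OH-] − Kb·C₀ = 0 exactly:
[OH-] = (−Kb + √(Kb² + 4·Kb·C₀))/2 = 1.25 × 10^-4 M
pOH = −log(1.25 × 10^-4) = 3.90; pH = 14.00 − 3.90 = 10.10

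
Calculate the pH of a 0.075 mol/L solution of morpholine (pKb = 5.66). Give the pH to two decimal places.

pH = 10.61

C4H8ONH + H2O ⇌ C4H8ONH2+ + OH-
Kb = 10^(−5.66) = 2.19 × 10^-6
Kb = [OH-]²/(0.075 − [OH-]) = 2.19 × 10^-6
Assume [OH-] ≪ 0.075: [OH-] ≈ √(2.19 × 10^-6 × 0.075) = 4.05 × 10^-4 M
Check: 0.54% ionized — well under 5%, approximation valid.
pOH = −log(4.05 × 10^-4) = 3.39; pH = 14.00 − 3.39 = 10.61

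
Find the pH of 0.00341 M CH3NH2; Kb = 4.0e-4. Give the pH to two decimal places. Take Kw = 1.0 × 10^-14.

CH3NH2 + H2O ⇌ CH3NH3+ + OH-
Kb = [OH-]²/(0.00341 − [OH-]) = 4.0 × 10^-4
Here C₀/Kb ≈ 8.52, so the small-[OH-] approximation fails. Use the quadratic:
[OH-] = (−Kb + √(Kb² + 4·Kb·C₀))/2 = 9.85 × 10^-4 M
pOH = −log(9.85 × 10^-4) = 3.01; pH = 14.00 − 3.01 = 10.99

pH = 10.99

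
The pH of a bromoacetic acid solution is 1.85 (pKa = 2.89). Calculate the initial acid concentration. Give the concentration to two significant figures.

[H+] = 10^(-1.85) = 1.41 × 10^-2 M = x
Ka = 10^(−2.89) = 1.29 × 10^-3
Ka = x²/(C₀ − x) ⇒ C₀ = x + x²/Ka
C₀ = 1.41 × 10^-2 + (1.41 × 10^-2)²/(1.29 × 10^-3) = 1.68 × 10^-1 M

C₀ = 1.7 × 10^-1 M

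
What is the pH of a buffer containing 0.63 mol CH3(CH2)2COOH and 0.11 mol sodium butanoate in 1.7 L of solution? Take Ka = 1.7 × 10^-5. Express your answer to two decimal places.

pKa = −log(1.7 × 10^-5) = 4.770
pH = pKa + log([A⁻]/[HA]) = 4.770 + log(0.11/0.63)
pH = 4.770 + (-0.758) = 4.01

pH = 4.01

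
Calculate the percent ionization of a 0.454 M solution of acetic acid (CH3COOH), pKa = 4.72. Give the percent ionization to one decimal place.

CH3COOH ⇌ CH3COO- + H+; let x = [H+] at equilibrium.
Ka = 10^(−4.72) = 1.91 × 10^-5
x ≈ √(Ka·C₀) = √(1.91 × 10^-5 × 0.454) = 2.94 × 10^-3 M
Fraction ionized = 2.94 × 10^-3 / 0.454 = 0.0065 → 0.6%

0.6%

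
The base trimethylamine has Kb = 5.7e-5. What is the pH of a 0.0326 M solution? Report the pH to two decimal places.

pH = 11.13

(CH3)3N + H2O ⇌ (CH3)3NH+ + OH-
From the ICE table, Kb = [OH-]²/(0.0326 − [OH-]) = 5.7 × 10^-5.
Neglecting [OH-] in the denominator: [OH-] = √(5.7 × 10^-5 × 0.0326) = 1.36 × 10^-3 M
pOH = −log(1.36 × 10^-3) = 2.87; pH = 14.00 − 2.87 = 11.13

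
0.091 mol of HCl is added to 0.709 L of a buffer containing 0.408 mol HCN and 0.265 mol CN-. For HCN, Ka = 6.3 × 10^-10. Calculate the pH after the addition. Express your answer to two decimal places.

Added H+ converts CN- to HCN: HCN → 0.499 mol, CN- → 0.174 mol.
pKa = −log(6.3 × 10^-10) = 9.201
pH = pKa + log([A⁻]/[HA]) = 9.201 + log(0.174/0.499) = 9.201 -0.458

pH = 8.74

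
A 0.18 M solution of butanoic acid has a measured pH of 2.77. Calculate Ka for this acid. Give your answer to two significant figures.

Ka = 1.6 × 10^-5

[H+] = 10^(-2.77) = 1.70 × 10^-3 M
At equilibrium [HA] = 0.18 − 1.70 × 10^-3 = 1.78 × 10^-1 M
Ka = [H+][A-]/[HA] = (1.70 × 10^-3)² / 1.78 × 10^-1 = 1.6 × 10^-5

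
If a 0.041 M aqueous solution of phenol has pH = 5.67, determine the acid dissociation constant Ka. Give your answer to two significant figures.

Ka = 1.1 × 10^-10

[H+] = 10^(-5.67) = 2.14 × 10^-6 M
At equilibrium [HA] = 0.041 − 2.14 × 10^-6 = 4.10 × 10^-2 M
Ka = [H+][A-]/[HA] = (2.14 × 10^-6)² / 4.10 × 10^-2 = 1.1 × 10^-10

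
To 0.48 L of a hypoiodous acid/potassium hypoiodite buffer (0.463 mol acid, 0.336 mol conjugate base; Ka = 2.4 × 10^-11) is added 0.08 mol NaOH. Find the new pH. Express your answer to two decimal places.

After neutralization: n(HOI) = 0.383 mol, n(OI-) = 0.416 mol.
pKa = −log(2.4 × 10^-11) = 10.620
pH = pKa + log([A⁻]/[HA]) = 10.620 + log(0.416/0.383) = 10.620 +0.036

pH = 10.66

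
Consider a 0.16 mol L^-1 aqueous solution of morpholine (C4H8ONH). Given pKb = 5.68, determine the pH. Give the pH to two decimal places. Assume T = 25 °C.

pH = 10.76

C4H8ONH + H2O ⇌ C4H8ONH2+ + OH-
Kb = 10^(−5.68) = 2.09 × 10^-6
From the ICE table, Kb = [OH-]²/(0.16 − [OH-]) = 2.09 × 10^-6.
Since Kb ≪ C₀, [OH-] ≈ √(Kb·C₀) = 5.78 × 10^-4 M.
([OH-]/C₀ = 0.36% < 5%, so the approximation holds.)
pOH = 3.24, so pH = 14.00 − pOH = 10.76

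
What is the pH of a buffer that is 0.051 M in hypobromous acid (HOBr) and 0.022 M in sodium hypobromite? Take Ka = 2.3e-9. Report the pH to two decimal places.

pKa = −log(2.3 × 10^-9) = 8.638
pH = pKa + log([A⁻]/[HA]) = 8.638 + log(0.022/0.051)
pH = 8.638 + (-0.365) = 8.27

pH = 8.27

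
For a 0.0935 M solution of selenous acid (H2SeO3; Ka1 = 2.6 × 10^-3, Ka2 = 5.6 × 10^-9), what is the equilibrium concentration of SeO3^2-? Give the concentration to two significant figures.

First ionization gives [H+] ≈ [HSeO3-] = 1.43 × 10^-2 M.
Second step: Ka2 = [H+][SeO3^2-]/[HSeO3-] ≈ [SeO3^2-] (since [H+] ≈ [HSeO3-]).
So [SeO3^2-] ≈ Ka2.

5.6 × 10^-9 M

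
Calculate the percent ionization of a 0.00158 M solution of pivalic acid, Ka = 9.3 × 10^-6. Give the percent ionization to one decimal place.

(CH3)3CCOOH ⇌ (CH3)3CCOO- + H+; let x = [H+] at equilibrium.
Ka = x²/(C₀ − x); solving the quadratic gives x = 1.17 × 10^-4 M.
Fraction ionized = 1.17 × 10^-4 / 0.00158 = 0.0741 → 7.4%

7.4%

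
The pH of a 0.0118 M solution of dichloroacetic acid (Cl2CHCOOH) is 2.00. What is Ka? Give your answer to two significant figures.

Ka = 5.6 × 10^-2

[H+] = 10^(-2.00) = 1.00 × 10^-2 M
At equilibrium [HA] = 0.0118 − 1.00 × 10^-2 = 1.80 × 10^-3 M
Ka = [H+][A-]/[HA] = (1.00 × 10^-2)² / 1.80 × 10^-3 = 5.6 × 10^-2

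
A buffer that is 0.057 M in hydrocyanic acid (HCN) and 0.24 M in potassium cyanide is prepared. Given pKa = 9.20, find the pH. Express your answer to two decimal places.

pH = 9.82

pH = pKa + log([A⁻]/[HA]) = 9.20 + log(0.24/0.057)
pH = 9.20 + (+0.624) = 9.82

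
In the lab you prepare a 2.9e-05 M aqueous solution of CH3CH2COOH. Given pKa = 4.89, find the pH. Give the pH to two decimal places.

pH = 4.86

CH3CH2COOH ⇌ CH3CH2COO- + H+
Ka = 10^(−4.89) = 1.29 × 10^-5
From the ICE table, Ka = x²/(2.9e-05 − x) = 1.29 × 10^-5.
x is not negligible relative to C₀; solve x² + 1.29e-05·x − 3.74e-10 = 0.
x = (−Ka + √(Ka² + 4·Ka·C₀))/2 = 1.39 × 10^-5 M
pH = −log(1.39 × 10^-5) = 4.86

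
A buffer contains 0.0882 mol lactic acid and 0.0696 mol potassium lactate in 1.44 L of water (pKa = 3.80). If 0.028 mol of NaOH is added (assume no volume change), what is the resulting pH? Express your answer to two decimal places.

pH = 4.01

OH- converts CH3CH(OH)COOH to CH3CH(OH)COO-: CH3CH(OH)COOH → 0.0602 mol, CH3CH(OH)COO- → 0.0976 mol.
Henderson–Hasselbalch with mole ratio 0.0976/0.0602: pH = 3.80 + (+0.210)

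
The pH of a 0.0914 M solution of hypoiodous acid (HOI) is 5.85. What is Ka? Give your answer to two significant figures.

[H+] = 10^(-5.85) = 1.41 × 10^-6 M
At equilibrium [HA] = 0.0914 − 1.41 × 10^-6 = 9.14 × 10^-2 M
Ka = [H+][A-]/[HA] = (1.41 × 10^-6)² / 9.14 × 10^-2 = 2.2 × 10^-11

Ka = 2.2 × 10^-11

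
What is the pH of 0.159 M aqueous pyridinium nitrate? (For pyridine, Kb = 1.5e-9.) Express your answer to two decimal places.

C5H5NH+ is the conjugate acid of the weak base C5H5N.
Ka = Kw/Kb = 1.0×10^-14 / 1.5 × 10^-9 = 6.67 × 10^-6
From the ICE table, Ka = [H+]²/(0.159 − [H+]) = 6.67 × 10^-6.
Neglecting [H+] in the denominator: [H+] = √(6.67 × 10^-6 × 0.159) = 1.03 × 10^-3 M
pH = −log(1.03 × 10^-3) = 2.99

pH = 2.99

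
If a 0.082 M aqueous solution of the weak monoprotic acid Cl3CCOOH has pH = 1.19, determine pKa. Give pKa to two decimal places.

pKa = 0.62

[H+] = 10^(-1.19) = 6.46 × 10^-2 M
At equilibrium [HA] = 0.082 − 6.46 × 10^-2 = 1.74 × 10^-2 M
Ka = [H+][A-]/[HA] = (6.46 × 10^-2)² / 1.74 × 10^-2 = 2.40 × 10^-1
pKa = -log(2.40 × 10^-1) = 0.62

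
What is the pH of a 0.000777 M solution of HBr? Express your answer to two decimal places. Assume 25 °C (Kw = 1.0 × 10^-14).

HBr is a strong acid and dissociates completely, so [H+] = 0.000777 M.
pH = -log(0.000777) = 3.11

pH = 3.11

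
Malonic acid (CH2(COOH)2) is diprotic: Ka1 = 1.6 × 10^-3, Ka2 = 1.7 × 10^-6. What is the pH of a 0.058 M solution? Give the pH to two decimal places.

Ka1 ≫ Ka2, so treat the first dissociation as the only significant source of H+.
Ka1 = x²/(0.058 − x) = 1.6 × 10^-3
Solving the quadratic: x = (−Ka1 + √(Ka1² + 4·Ka1·C₀))/2 = 8.87 × 10^-3 M
pH = −log(8.87 × 10^-3) = 2.05

pH = 2.05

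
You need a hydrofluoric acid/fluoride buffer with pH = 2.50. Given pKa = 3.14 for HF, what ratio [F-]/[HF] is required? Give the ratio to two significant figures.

pH = pKa + log(r) ⇒ log(r) = 2.50 − 3.14 = -0.64
r = [F-]/[HF] = 10^(-0.64) = 0.229

ratio = 0.23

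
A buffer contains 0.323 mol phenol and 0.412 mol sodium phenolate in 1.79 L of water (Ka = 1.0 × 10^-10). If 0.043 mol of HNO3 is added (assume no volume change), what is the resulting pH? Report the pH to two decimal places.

pH = 10.00

Added H+ converts C6H5O- to C6H5OH: C6H5OH → 0.366 mol, C6H5O- → 0.369 mol.
pKa = −log(1.0 × 10^-10) = 10.000
pH = pKa + log([A⁻]/[HA]) = 10.000 + log(0.369/0.366) = 10.000 +0.004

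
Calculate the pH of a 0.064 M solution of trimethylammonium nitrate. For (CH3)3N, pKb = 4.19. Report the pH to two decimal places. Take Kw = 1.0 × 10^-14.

(CH3)3NH+ is the conjugate acid of the weak base (CH3)3N.
Kb = 10^(−4.19) = 6.46 × 10^-5
Ka = Kw/Kb = 1.0×10^-14 / 6.46 × 10^-5 = 1.55 × 10^-10
Let x = [H+] at equilibrium. Ka = x²/(0.064 − x).
Assume x ≪ 0.064: x ≈ √(1.55 × 10^-10 × 0.064) = 3.15 × 10^-6 M
pH = −log[H+] = −log(3.15 × 10^-6) = 5.50

pH = 5.50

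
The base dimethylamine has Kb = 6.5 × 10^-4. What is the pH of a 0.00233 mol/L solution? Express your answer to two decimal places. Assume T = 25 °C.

(CH3)2NH + H2O ⇌ (CH3)2NH2+ + OH-
From the ICE table, Kb = [OH-]²/(0.00233 − [OH-]) = 6.5 × 10^-4.
[OH-] is not negligible relative to C₀; solve [OH-]² + 0.00065·[OH-] − 1.51e-06 = 0.
[OH-] = [−0.00065 + √(0.00065² + 6.06e-06)]/2 = 9.48 × 10^-4 M
pOH = −log(9.48 × 10^-4) = 3.02; pH = 14.00 − 3.02 = 10.98

pH = 10.98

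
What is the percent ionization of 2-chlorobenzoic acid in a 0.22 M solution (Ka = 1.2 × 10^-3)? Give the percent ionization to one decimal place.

7.1%

ClC6H4COOH ⇌ ClC6H4COO- + H+; let x = [H+] at equilibrium.
Solve x² + 0.0012x − 0.000264 = 0 → x = 1.57 × 10^-2 M
Fraction ionized = 1.57 × 10^-2 / 0.22 = 0.0714 → 7.1%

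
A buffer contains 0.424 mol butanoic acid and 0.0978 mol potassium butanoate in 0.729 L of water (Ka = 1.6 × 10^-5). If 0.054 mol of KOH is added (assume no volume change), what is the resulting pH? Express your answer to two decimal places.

OH- converts CH3(CH2)2COOH to CH3(CH2)2COO-: CH3(CH2)2COOH → 0.37 mol, CH3(CH2)2COO- → 0.152 mol.
pKa = −log(1.6 × 10^-5) = 4.796
pH = pKa + log(n_CH3(CH2)2COO-/n_CH3(CH2)2COOH) = 4.796 + log(0.152/0.37) = 4.796 + (-0.386)

pH = 4.41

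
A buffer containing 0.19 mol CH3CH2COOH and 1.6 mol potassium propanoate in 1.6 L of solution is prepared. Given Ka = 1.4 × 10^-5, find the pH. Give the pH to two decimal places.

pKa = −log(1.4 × 10^-5) = 4.854
Henderson–Hasselbalch: pH = pKa + log([CH3CH2COO-]/[CH3CH2COOH]) = 4.854 + log(1.6/0.19)
pH = 4.854 + (+0.925) = 5.78

pH = 5.78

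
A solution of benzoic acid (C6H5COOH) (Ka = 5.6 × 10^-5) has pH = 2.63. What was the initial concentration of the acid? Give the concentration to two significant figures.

[H+] = 10^(-2.63) = 2.34 × 10^-3 M = x
Ka = x²/(C₀ − x) ⇒ C₀ = x + x²/Ka
C₀ = 2.34 × 10^-3 + (2.34 × 10^-3)²/(5.6 × 10^-5) = 1.00 × 10^-1 M

C₀ = 1.0 × 10^-1 M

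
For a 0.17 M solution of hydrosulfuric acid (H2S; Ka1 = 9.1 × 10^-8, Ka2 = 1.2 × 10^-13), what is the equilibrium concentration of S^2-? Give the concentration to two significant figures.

First ionization gives [H+] ≈ [HS-] = 1.24 × 10^-4 M.
Second step: Ka2 = [H+][S^2-]/[HS-] ≈ [S^2-] (since [H+] ≈ [HS-]).
So [S^2-] ≈ Ka2.

1.2 × 10^-13 M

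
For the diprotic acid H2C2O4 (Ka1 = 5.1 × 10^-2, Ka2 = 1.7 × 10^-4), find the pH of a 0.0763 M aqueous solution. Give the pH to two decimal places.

pH = 1.38

Ka1 ≫ Ka2, so treat the first dissociation as the only significant source of H+.
Ka1 = x²/(0.0763 − x) = 5.1 × 10^-2
Solving the quadratic: x = (−Ka1 + √(Ka1² + 4·Ka1·C₀))/2 = 4.19 × 10^-2 M
pH = −log(4.19 × 10^-2) = 1.38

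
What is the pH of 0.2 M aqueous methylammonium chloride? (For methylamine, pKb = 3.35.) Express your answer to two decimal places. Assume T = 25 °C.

pH = 5.67

CH3NH3+ is the conjugate acid of the weak base CH3NH2.
Kb = 10^(−3.35) = 4.47 × 10^-4
Ka = Kw/Kb = 1.0×10^-14 / 4.47 × 10^-4 = 2.24 × 10^-11
Let x = [H+] at equilibrium. Ka = x²/(0.2 − x).
Neglecting x in the denominator: x = √(2.24 × 10^-11 × 0.2) = 2.12 × 10^-6 M
Check: 0.0011% ionized — well under 5%, approximation valid.
pH = −log[H+] = −log(2.12 × 10^-6) = 5.67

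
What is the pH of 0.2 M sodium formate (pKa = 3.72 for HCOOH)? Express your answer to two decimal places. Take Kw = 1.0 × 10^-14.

pH = 8.51

HCOO- is the conjugate base of the weak acid HCOOH.
Ka = 10^(−3.72) = 1.91 × 10^-4
Kb = Kw/Ka = 1.0×10^-14 / 1.91 × 10^-4 = 5.24 × 10^-11
From the ICE table, Kb = [OH-]²/(0.2 − [OH-]) = 5.24 × 10^-11.
Neglecting [OH-] in the denominator: [OH-] = √(5.24 × 10^-11 × 0.2) = 3.24 × 10^-6 M
Check: 0.0016% ionized — well under 5%, approximation valid.
pOH = −log(3.24 × 10^-6) = 5.49; pH = 14.00 − 5.49 = 8.51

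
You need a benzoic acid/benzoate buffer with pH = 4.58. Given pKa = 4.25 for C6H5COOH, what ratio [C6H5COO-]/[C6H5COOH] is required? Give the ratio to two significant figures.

pH = pKa + log(r) ⇒ log(r) = 4.58 − 4.25 = +0.33
r = [C6H5COO-]/[C6H5COOH] = 10^(+0.33) = 2.14

ratio = 2.1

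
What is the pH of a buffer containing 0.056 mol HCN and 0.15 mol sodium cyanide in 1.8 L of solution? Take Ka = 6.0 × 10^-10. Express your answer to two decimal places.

pKa = −log(6.0 × 10^-10) = 9.222
Henderson–Hasselbalch: pH = pKa + log([CN-]/[HCN]) = 9.222 + log(0.15/0.056)
pH = 9.222 + (+0.428) = 9.65

pH = 9.65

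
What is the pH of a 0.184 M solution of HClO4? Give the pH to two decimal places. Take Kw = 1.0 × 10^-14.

HClO4 is a strong acid and dissociates completely, so [H+] = 0.184 M.
pH = -log(0.184) = 0.74

pH = 0.74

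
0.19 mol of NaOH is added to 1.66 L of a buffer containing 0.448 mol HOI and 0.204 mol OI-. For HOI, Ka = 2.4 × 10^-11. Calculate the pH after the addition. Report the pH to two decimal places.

OH- converts HOI to OI-: HOI → 0.258 mol, OI- → 0.394 mol.
pKa = −log(2.4 × 10^-11) = 10.620
pH = pKa + log([A⁻]/[HA]) = 10.620 + log(0.394/0.258) = 10.620 +0.184

pH = 10.80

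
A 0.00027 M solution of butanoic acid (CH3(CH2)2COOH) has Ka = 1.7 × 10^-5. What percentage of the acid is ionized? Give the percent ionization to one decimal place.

CH3(CH2)2COOH ⇌ CH3(CH2)2COO- + H+; let x = [H+] at equilibrium.
Ka = x²/(C₀ − x); solving the quadratic gives x = 5.98 × 10^-5 M.
Fraction ionized = 5.98 × 10^-5 / 0.00027 = 0.2215 → 22.1%

22.1%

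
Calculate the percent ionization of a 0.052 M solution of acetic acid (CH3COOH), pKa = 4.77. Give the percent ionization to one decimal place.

1.8%

CH3COOH ⇌ CH3COO- + H+; let x = [H+] at equilibrium.
Ka = 10^(−4.77) = 1.70 × 10^-5
x ≈ √(Ka·C₀) = √(1.70 × 10^-5 × 0.052) = 9.40 × 10^-4 M
Fraction ionized = 9.40 × 10^-4 / 0.052 = 0.0181 → 1.8%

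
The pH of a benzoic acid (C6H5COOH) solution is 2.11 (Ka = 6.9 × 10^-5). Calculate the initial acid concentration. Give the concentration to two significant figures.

C₀ = 8.8 × 10^-1 M

[H+] = 10^(-2.11) = 7.76 × 10^-3 M = x
Ka = x²/(C₀ − x) ⇒ C₀ = x + x²/Ka
C₀ = 7.76 × 10^-3 + (7.76 × 10^-3)²/(6.9 × 10^-5) = 8.80 × 10^-1 M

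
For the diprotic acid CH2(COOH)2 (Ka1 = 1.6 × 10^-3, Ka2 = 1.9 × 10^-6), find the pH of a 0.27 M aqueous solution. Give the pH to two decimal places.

pH = 1.70

Since Ka1 ≫ Ka2, the first ionization dominates [H+].
Ka1 = x²/(0.27 − x) = 1.6 × 10^-3
Solving the quadratic: x = (−Ka1 + √(Ka1² + 4·Ka1·C₀))/2 = 2.00 × 10^-2 M
pH = −log(2.00 × 10^-2) = 1.70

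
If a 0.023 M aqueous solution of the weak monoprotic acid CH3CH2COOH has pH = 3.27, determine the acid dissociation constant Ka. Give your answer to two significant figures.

Ka = 1.3 × 10^-5

[H+] = 10^(-3.27) = 5.37 × 10^-4 M
At equilibrium [HA] = 0.023 − 5.37 × 10^-4 = 2.25 × 10^-2 M
Ka = [H+][A-]/[HA] = (5.37 × 10^-4)² / 2.25 × 10^-2 = 1.3 × 10^-5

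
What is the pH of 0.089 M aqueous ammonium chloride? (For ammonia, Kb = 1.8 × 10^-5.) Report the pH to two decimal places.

NH4+ is the conjugate acid of the weak base NH3.
Ka = Kw/Kb = 1.0×10^-14 / 1.8 × 10^-5 = 5.56 × 10^-10
Ka = x²/(0.089 − x) = 5.56 × 10^-10
Assume x ≪ 0.089: x ≈ √(5.56 × 10^-10 × 0.089) = 7.03 × 10^-6 M
pH = −log(7.03 × 10^-6) = 5.15

pH = 5.15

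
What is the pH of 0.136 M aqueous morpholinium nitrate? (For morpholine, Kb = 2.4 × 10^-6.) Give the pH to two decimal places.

pH = 4.62

C4H8ONH2+ is the conjugate acid of the weak base C4H8ONH.
Ka = Kw/Kb = 1.0×10^-14 / 2.4 × 10^-6 = 4.17 × 10^-9
Ka = x²/(0.136 − x) = 4.17 × 10^-9
Assume x ≪ 0.136: x ≈ √(4.17 × 10^-9 × 0.136) = 2.38 × 10^-5 M
(x/C₀ = 0.018% < 5%, so the approximation holds.)
pH = −log[H+] = −log(2.38 × 10^-5) = 4.62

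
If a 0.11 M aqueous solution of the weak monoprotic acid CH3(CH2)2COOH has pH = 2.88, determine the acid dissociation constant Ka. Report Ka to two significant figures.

Ka = 1.6 × 10^-5

[H+] = 10^(-2.88) = 1.32 × 10^-3 M
At equilibrium [HA] = 0.11 − 1.32 × 10^-3 = 1.09 × 10^-1 M
Ka = [H+][A-]/[HA] = (1.32 × 10^-3)² / 1.09 × 10^-1 = 1.6 × 10^-5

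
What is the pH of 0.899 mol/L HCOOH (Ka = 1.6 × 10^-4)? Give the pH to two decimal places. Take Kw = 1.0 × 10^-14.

pH = 1.92

HCOOH ⇌ HCOO- + H+
Let x = [H+] at equilibrium. Ka = x²/(0.899 − x).
Neglecting x in the denominator: x = √(1.6 × 10^-4 × 0.899) = 1.20 × 10^-2 M
Check: 1.3% ionized — well under 5%, approximation valid.
pH = −log(1.20 × 10^-2) = 1.92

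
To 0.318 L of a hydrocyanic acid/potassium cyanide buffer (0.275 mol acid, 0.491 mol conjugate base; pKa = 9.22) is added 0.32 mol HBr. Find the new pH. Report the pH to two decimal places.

Added H+ converts CN- to HCN: HCN → 0.595 mol, CN- → 0.171 mol.
Henderson–Hasselbalch with mole ratio 0.171/0.595: pH = 9.22 + (-0.542)

pH = 8.68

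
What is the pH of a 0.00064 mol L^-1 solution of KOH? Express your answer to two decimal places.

KOH is a strong base; [OH-] = 0.00064 M.
pOH = -log(0.00064) = 3.19
pH = 14.00 - 3.19 = 10.81

pH = 10.81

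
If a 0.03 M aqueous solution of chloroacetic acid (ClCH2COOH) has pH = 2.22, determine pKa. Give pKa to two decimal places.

pKa = 2.82

[H+] = 10^(-2.22) = 6.03 × 10^-3 M
At equilibrium [HA] = 0.03 − 6.03 × 10^-3 = 2.40 × 10^-2 M
Ka = [H+][A-]/[HA] = (6.03 × 10^-3)² / 2.40 × 10^-2 = 1.52 × 10^-3
pKa = -log(1.52 × 10^-3) = 2.82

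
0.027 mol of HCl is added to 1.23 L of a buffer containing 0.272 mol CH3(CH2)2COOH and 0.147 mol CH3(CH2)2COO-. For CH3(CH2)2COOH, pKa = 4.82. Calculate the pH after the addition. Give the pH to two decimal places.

After neutralization: n(CH3(CH2)2COOH) = 0.299 mol, n(CH3(CH2)2COO-) = 0.12 mol.
pH = pKa + log(n_CH3(CH2)2COO-/n_CH3(CH2)2COOH) = 4.82 + log(0.12/0.299) = 4.82 + (-0.396)

pH = 4.42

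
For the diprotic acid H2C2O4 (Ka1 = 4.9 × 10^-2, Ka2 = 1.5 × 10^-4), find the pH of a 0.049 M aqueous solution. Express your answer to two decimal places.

pH = 1.52

Since Ka1 ≫ Ka2, the first ionization dominates [H+].
Ka1 = x²/(0.049 − x) = 4.9 × 10^-2
Solving the quadratic: x = (−Ka1 + √(Ka1² + 4·Ka1·C₀))/2 = 3.03 × 10^-2 M
pH = −log(3.03 × 10^-2) = 1.52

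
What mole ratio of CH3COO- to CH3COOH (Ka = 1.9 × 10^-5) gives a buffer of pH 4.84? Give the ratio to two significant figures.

pKa = -log(1.9 × 10^-5) = 4.721
pH = pKa + log(r) ⇒ log(r) = 4.84 − 4.721 = +0.119
r = [CH3COO-]/[CH3COOH] = 10^(+0.119) = 1.32

ratio = 1.3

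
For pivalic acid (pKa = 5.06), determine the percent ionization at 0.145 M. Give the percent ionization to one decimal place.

0.8%

(CH3)3CCOOH ⇌ (CH3)3CCOO- + H+; let x = [H+] at equilibrium.
Ka = 10^(−5.06) = 8.71 × 10^-6
x ≈ √(Ka·C₀) = √(8.71 × 10^-6 × 0.145) = 1.12 × 10^-3 M
% ionization = x/C₀ × 100% = 1.12 × 10^-3/0.145 × 100% = 0.8%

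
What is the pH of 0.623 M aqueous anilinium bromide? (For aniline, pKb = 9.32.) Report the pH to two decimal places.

pH = 2.44

C6H5NH3+ is the conjugate acid of the weak base C6H5NH2.
Kb = 10^(−9.32) = 4.79 × 10^-10
Ka = Kw/Kb = 1.0×10^-14 / 4.79 × 10^-10 = 2.09 × 10^-5
Let x = [H+] at equilibrium. Ka = x²/(0.623 − x).
Since Ka ≪ C₀, x ≈ √(Ka·C₀) = 3.61 × 10^-3 M.
pH = −log[H+] = −log(3.61 × 10^-3) = 2.44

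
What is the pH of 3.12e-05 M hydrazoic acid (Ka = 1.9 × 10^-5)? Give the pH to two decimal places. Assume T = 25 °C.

pH = 4.78

HN3 ⇌ N3- + H+
From the ICE table, Ka = x²/(3.12e-05 − x) = 1.9 × 10^-5.
x is not negligible relative to C₀; solve x² + 1.9e-05·x − 5.93e-10 = 0.
x = [−1.9e-05 + √(1.9e-05² + 2.37e-09)]/2 = 1.66 × 10^-5 M
pH = −log[H+] = −log(1.66 × 10^-5) = 4.78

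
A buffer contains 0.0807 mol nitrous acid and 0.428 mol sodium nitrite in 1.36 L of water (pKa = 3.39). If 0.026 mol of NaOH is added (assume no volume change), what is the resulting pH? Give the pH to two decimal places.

After neutralization: n(HNO2) = 0.0547 mol, n(NO2-) = 0.454 mol.
pH = pKa + log(n_NO2-/n_HNO2) = 3.39 + log(0.454/0.0547) = 3.39 + (+0.919)

pH = 4.31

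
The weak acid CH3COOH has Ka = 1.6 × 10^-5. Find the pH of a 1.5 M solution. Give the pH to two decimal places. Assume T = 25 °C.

CH3COOH ⇌ CH3COO- + H+
Ka = [H+]²/(1.5 − [H+]) = 1.6 × 10^-5
Neglecting [H+] in the denominator: [H+] = √(1.6 × 10^-5 × 1.5) = 4.90 × 10^-3 M
([H+]/C₀ = 0.33% < 5%, so the approximation holds.)
pH = −log[H+] = −log(4.90 × 10^-3) = 2.31

pH = 2.31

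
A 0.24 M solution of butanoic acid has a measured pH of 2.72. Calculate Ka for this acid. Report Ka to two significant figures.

Ka = 1.5 × 10^-5

[H+] = 10^(-2.72) = 1.91 × 10^-3 M
At equilibrium [HA] = 0.24 − 1.91 × 10^-3 = 2.38 × 10^-1 M
Ka = [H+][A-]/[HA] = (1.91 × 10^-3)² / 2.38 × 10^-1 = 1.5 × 10^-5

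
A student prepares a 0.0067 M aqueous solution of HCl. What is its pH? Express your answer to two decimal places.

HCl is a strong acid and dissociates completely, so [H+] = 0.0067 M.
pH = -log(0.0067) = 2.17

pH = 2.17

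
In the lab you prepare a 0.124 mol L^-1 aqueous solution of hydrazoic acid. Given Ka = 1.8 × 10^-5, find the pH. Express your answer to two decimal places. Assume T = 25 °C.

pH = 2.83

HN3 ⇌ N3- + H+
Ka = [H+]²/(0.124 − [H+]) = 1.8 × 10^-5
Neglecting [H+] in the denominator: [H+] = √(1.8 × 10^-5 × 0.124) = 1.49 × 10^-3 M
pH = −log(1.49 × 10^-3) = 2.83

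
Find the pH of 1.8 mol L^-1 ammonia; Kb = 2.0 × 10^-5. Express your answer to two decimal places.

pH = 11.78

NH3 + H2O ⇌ NH4+ + OH-
From the ICE table, Kb = x²/(1.8 − x) = 2.0 × 10^-5.
Neglecting x in the denominator: x = √(2.0 × 10^-5 × 1.8) = 6.00 × 10^-3 M
Check: 0.33% ionized — well under 5%, approximation valid.
pOH = 2.22, so pH = 14.00 − pOH = 11.78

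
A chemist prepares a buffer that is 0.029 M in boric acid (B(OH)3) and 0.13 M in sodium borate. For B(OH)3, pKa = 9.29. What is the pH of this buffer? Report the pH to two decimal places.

pH = 9.94

Using pH = pKa + log([base]/[acid]) with [base]/[acid] = 0.13/0.029:
pH = 9.29 + (+0.652) = 9.94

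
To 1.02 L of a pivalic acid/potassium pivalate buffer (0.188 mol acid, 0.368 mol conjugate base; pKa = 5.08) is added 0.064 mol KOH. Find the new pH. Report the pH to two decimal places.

After neutralization: n((CH3)3CCOOH) = 0.124 mol, n((CH3)3CCOO-) = 0.432 mol.
pH = pKa + log(n_(CH3)3CCOO-/n_(CH3)3CCOOH) = 5.08 + log(0.432/0.124) = 5.08 + (+0.542)

pH = 5.62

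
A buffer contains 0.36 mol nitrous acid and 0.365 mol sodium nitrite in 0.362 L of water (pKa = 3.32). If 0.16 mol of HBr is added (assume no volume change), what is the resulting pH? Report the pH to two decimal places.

pH = 2.92

Added H+ converts NO2- to HNO2: HNO2 → 0.52 mol, NO2- → 0.205 mol.
pH = pKa + log(n_NO2-/n_HNO2) = 3.32 + log(0.205/0.52) = 3.32 + (-0.404)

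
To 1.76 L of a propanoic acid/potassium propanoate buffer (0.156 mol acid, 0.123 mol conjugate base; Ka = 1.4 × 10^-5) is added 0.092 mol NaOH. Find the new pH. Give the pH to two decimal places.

pH = 5.38

After neutralization: n(CH3CH2COOH) = 0.064 mol, n(CH3CH2COO-) = 0.215 mol.
pKa = −log(1.4 × 10^-5) = 4.854
pH = pKa + log(n_CH3CH2COO-/n_CH3CH2COOH) = 4.854 + log(0.215/0.064) = 4.854 + (+0.526)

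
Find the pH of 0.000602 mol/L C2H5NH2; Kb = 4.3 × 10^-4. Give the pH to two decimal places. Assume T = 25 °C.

C2H5NH2 + H2O ⇌ C2H5NH3+ + OH-
Let x = [OH-] at equilibrium. Kb = x²/(0.000602 − x).
The 5% rule fails; solving x² + Kb·x − Kb·C₀ = 0 exactly:
x = (−Kb + √(Kb² + 4·Kb·C₀))/2 = 3.37 × 10^-4 M
pOH = 3.47, so pH = 14.00 − pOH = 10.53

pH = 10.53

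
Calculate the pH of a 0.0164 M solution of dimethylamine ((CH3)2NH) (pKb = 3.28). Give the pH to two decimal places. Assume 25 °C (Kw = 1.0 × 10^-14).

pH = 11.43

(CH3)2NH + H2O ⇌ (CH3)2NH2+ + OH-
Kb = 10^(−3.28) = 5.25 × 10^-4
From the ICE table, Kb = x²/(0.0164 − x) = 5.25 × 10^-4.
The 5% rule fails; solving x² + Kb·x − Kb·C₀ = 0 exactly:
x = [−0.000525 + √(0.000525² + 3.44e-05)]/2 = 2.68 × 10^-3 M
pOH = 2.57, so pH = 14.00 − pOH = 11.43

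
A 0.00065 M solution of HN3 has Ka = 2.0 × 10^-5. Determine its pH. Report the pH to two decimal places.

pH = 3.98

HN3 ⇌ N3- + H+
Let x = [H+] at equilibrium. Ka = x²/(0.00065 − x).
x is not negligible relative to C₀; solve x² + 2e-05·x − 1.3e-08 = 0.
x = (−Ka + √(Ka² + 4·Ka·C₀))/2 = 1.04 × 10^-4 M
pH = −log(1.04 × 10^-4) = 3.98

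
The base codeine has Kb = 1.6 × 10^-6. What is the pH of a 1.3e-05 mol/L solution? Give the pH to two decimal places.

pH = 8.58

C18H21NO3 + H2O ⇌ C18H22NO3+ + OH-
Kb = x²/(1.3e-05 − x) = 1.6 × 10^-6
Here C₀/Kb ≈ 8.12, so the small-x approximation fails. Use the quadratic:
x = [−1.6e-06 + √(1.6e-06² + 8.32e-11)]/2 = 3.83 × 10^-6 M
pOH = 5.42, so pH = 14.00 − pOH = 8.58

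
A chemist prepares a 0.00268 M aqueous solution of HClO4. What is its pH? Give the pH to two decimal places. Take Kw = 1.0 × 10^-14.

pH = 2.57

HClO4 is a strong acid and dissociates completely, so [H+] = 0.00268 M.
pH = -log(0.00268) = 2.57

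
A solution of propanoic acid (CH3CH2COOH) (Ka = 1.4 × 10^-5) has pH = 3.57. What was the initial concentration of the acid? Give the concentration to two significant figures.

C₀ = 5.4 × 10^-3 M

[H+] = 10^(-3.57) = 2.69 × 10^-4 M = x
Ka = x²/(C₀ − x) ⇒ C₀ = x + x²/Ka
C₀ = 2.69 × 10^-4 + (2.69 × 10^-4)²/(1.4 × 10^-5) = 5.44 × 10^-3 M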